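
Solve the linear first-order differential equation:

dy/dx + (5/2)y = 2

Using integrating factor method:

General solution: y = 4/5 + Ce^(-5x/2)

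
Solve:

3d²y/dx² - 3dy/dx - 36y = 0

Characteristic equation: 3r² - 3r - 36 = 0
Divide by 3: r² - r - 12 = 0
Roots: r = 4, -3 (distinct real)
General solution: y = C₁e^(4x) + C₂e^(-3x)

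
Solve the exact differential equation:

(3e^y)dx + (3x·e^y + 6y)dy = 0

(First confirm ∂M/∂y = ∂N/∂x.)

Verify exactness: ∂M/∂y = ∂N/∂x ✓
Find F(x,y) such that ∂F/∂x = M, ∂F/∂y = N
Solution: 3x·e^y + 3y² = C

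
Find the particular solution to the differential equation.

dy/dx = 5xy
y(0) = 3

General solution: y = Ce^(5x²/2)
Applying IC y(0) = 3:
Particular solution: y = 3e^(5x²/2)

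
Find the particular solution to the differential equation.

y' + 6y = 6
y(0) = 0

General solution: y = 1 + Ce^(-6x)
Applying y(0) = 0: C = 0 - 1 = -1
Particular solution: y = 1 - e^(-6x)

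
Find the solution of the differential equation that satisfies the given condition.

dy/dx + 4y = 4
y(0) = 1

General solution: y = 1 + Ce^(-4x)
Applying y(0) = 1: C = 1 - 1 = 0
Particular solution: y = 1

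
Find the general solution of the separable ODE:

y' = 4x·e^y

Separating variables and integrating:
-e^(-y) = 2x² + C

General solution: y = -ln(C - 2x²)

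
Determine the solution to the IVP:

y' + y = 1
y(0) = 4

General solution: y = 1 + Ce^(-x)
Applying y(0) = 4: C = 4 - 1 = 3
Particular solution: y = 1 + 3e^(-x)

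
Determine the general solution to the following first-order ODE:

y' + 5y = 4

Using integrating factor method:

General solution: y = 4/5 + Ce^(-5x)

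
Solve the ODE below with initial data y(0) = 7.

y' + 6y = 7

General solution: y = 7/6 + Ce^(-6x)
Applying y(0) = 7: C = 7 - 7/6 = 35/6
Particular solution: y = 7/6 + (35/6)e^(-6x)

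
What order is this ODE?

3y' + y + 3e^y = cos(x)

The order is 1 (highest derivative is of order 1).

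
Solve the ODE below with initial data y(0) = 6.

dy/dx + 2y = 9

General solution: y = 9/2 + Ce^(-2x)
Applying y(0) = 6: C = 6 - 9/2 = 3/2
Particular solution: y = 9/2 + (3/2)e^(-2x)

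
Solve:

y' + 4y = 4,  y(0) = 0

General solution: y = 1 + Ce^(-4x)
Applying y(0) = 0: C = 0 - 1 = -1
Particular solution: y = 1 - e^(-4x)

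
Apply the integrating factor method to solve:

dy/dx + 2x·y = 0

Using integrating factor method:

General solution: y = Ce^(-x^2)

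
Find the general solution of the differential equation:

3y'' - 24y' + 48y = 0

Characteristic equation: 3r² - 24r + 48 = 0
Divide by 3: r² - 8r + 16 = 0
Factored: (r - 4)² = 0
Repeated root: r = 4
General solution: y = (C₁ + C₂x)e^(4x)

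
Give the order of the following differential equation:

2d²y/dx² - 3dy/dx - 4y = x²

The order is 2 (highest derivative is of order 2).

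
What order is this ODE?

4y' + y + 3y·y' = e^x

The order is 1 (highest derivative is of order 1).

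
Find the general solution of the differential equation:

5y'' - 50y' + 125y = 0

Characteristic equation: 5r² - 50r + 125 = 0
Divide by 5: r² - 10r + 25 = 0
Factored: (r - 5)² = 0
Repeated root: r = 5
General solution: y = (C₁ + C₂x)e^(5x)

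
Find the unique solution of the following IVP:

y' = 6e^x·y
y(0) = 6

General solution: y = Ce^(6e^x)
Applying IC y(0) = 6:
Particular solution: y = 6e^(6(e^x - 1))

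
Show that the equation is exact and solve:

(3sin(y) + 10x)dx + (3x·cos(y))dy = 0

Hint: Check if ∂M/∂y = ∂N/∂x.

Verify exactness: ∂M/∂y = ∂N/∂x ✓
Find F(x,y) such that ∂F/∂x = M, ∂F/∂y = N
Solution: 3x·sin(y) + 5x² = C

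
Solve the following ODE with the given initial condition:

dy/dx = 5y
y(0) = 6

General solution: y = Ce^(5x)
Applying IC y(0) = 6:
Particular solution: y = 6e^(5x)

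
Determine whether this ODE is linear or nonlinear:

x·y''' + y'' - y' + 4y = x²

Linear (y and its derivatives appear to the first power only, no products of y terms)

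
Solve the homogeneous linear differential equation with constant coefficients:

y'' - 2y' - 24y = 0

Characteristic equation: r² - 2r - 24 = 0
Roots: r = 6, -4 (distinct real)
General solution: y = C₁e^(6x) + C₂e^(-4x)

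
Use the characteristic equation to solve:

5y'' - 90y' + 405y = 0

Characteristic equation: 5r² - 90r + 405 = 0
Divide by 5: r² - 18r + 81 = 0
Factored: (r - 9)² = 0
Repeated root: r = 9
General solution: y = (C₁ + C₂x)e^(9x)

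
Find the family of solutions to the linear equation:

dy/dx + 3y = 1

Using integrating factor method:

General solution: y = 1/3 + Ce^(-3x)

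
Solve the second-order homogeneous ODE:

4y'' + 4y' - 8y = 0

Characteristic equation: 4r² + 4r - 8 = 0
Divide by 4: r² + r - 2 = 0
Roots: r = 1, -2 (distinct real)
General solution: y = C₁e^x + C₂e^(-2x)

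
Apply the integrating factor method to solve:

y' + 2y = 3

Using integrating factor method:

General solution: y = 3/2 + Ce^(-2x)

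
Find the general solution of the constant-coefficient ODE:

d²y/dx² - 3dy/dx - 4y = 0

Characteristic equation: r² - 3r - 4 = 0
Roots: r = 4, -1 (distinct real)
General solution: y = C₁e^(4x) + C₂e^(-x)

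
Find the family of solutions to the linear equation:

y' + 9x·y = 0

Using integrating factor method:

General solution: y = Ce^(-9x^2/2)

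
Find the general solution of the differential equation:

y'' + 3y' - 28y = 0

Characteristic equation: r² + 3r - 28 = 0
Roots: r = 4, -7 (distinct real)
General solution: y = C₁e^(4x) + C₂e^(-7x)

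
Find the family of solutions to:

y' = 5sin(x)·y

Separating variables and integrating:
ln|y| = -5cos(x) + C

General solution: y = Ce^(-5cos(x))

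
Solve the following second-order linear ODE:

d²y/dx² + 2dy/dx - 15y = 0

Characteristic equation: r² + 2r - 15 = 0
Roots: r = 3, -5 (distinct real)
General solution: y = C₁e^(3x) + C₂e^(-5x)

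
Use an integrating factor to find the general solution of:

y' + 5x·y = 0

Using integrating factor method:

General solution: y = Ce^(-5x^2/2)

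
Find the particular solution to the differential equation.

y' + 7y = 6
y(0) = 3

General solution: y = 6/7 + Ce^(-7x)
Applying y(0) = 3: C = 3 - 6/7 = 15/7
Particular solution: y = 6/7 + (15/7)e^(-7x)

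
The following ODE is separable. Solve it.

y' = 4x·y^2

Separating variables and integrating:
-1/y = 2x^2 + C

General solution: y^-1 = -2x^2 + C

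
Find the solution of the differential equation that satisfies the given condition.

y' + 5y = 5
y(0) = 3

General solution: y = 1 + Ce^(-5x)
Applying y(0) = 3: C = 3 - 1 = 2
Particular solution: y = 1 + 2e^(-5x)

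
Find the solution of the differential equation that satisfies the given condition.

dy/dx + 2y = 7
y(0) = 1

General solution: y = 7/2 + Ce^(-2x)
Applying y(0) = 1: C = 1 - 7/2 = -5/2
Particular solution: y = 7/2 - (5/2)e^(-2x)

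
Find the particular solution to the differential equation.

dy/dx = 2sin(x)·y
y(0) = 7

General solution: y = Ce^(-2cos(x))
Applying IC y(0) = 7:
Particular solution: y = 7e^(2(1-cos(x)))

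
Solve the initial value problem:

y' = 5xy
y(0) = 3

General solution: y = Ce^(5x²/2)
Applying IC y(0) = 3:
Particular solution: y = 3e^(5x²/2)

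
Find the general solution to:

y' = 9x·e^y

Separating variables and integrating:
-e^(-y) = 9x²/2 + C

General solution: y = -ln(C - 9x²/2)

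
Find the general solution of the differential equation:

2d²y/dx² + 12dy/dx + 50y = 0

Characteristic equation: 2r² + 12r + 50 = 0
Divide by 2: r² + 6r + 25 = 0
Roots: r = -3 ± 4i (complex conjugates)
General solution: y = e^(-3x)(C₁cos(4x) + C₂sin(4x))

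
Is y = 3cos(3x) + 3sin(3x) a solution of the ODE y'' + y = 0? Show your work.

Verification:
y'' = -27cos(3x) - 27sin(3x)
y'' + y ≠ 0 (frequency mismatch: got 9 instead of 1)

No, it is not a solution.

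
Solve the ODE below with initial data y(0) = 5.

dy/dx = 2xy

General solution: y = Ce^(x²)
Applying IC y(0) = 5:
Particular solution: y = 5e^(x²)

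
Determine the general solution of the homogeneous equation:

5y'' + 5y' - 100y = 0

Characteristic equation: 5r² + 5r - 100 = 0
Divide by 5: r² + r - 20 = 0
Roots: r = 4, -5 (distinct real)
General solution: y = C₁e^(4x) + C₂e^(-5x)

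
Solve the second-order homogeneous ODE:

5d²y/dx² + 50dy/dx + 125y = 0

Characteristic equation: 5r² + 50r + 125 = 0
Divide by 5: r² + 10r + 25 = 0
Factored: (r + 5)² = 0
Repeated root: r = -5
General solution: y = (C₁ + C₂x)e^(-5x)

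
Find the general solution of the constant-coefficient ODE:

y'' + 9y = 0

Characteristic equation: r² + 9 = 0
Roots: r = ±3i (complex conjugates)
General solution: y = C₁cos(3x) + C₂sin(3x)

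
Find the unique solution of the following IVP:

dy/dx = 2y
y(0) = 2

General solution: y = Ce^(2x)
Applying IC y(0) = 2:
Particular solution: y = 2e^(2x)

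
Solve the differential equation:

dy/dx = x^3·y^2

Separating variables and integrating:
-1/y = x^4/4 + C

General solution: y^-1 = (-1/4)x^4 + C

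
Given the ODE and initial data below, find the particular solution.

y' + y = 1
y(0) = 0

General solution: y = 1 + Ce^(-x)
Applying y(0) = 0: C = 0 - 1 = -1
Particular solution: y = 1 - e^(-x)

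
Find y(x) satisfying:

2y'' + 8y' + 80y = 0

Characteristic equation: 2r² + 8r + 80 = 0
Divide by 2: r² + 4r + 40 = 0
Roots: r = -2 ± 6i (complex conjugates)
General solution: y = e^(-2x)(C₁cos(6x) + C₂sin(6x))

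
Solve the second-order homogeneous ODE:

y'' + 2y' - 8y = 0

Characteristic equation: r² + 2r - 8 = 0
Roots: r = 2, -4 (distinct real)
General solution: y = C₁e^(2x) + C₂e^(-4x)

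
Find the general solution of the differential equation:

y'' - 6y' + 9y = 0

Characteristic equation: r² - 6r + 9 = 0
Factored: (r - 3)² = 0
Repeated root: r = 3
General solution: y = (C₁ + C₂x)e^(3x)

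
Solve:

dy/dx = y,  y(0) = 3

General solution: y = Ce^x
Applying IC y(0) = 3:
Particular solution: y = 3e^x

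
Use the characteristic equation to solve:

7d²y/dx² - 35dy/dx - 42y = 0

Characteristic equation: 7r² - 35r - 42 = 0
Divide by 7: r² - 5r - 6 = 0
Roots: r = 6, -1 (distinct real)
General solution: y = C₁e^(6x) + C₂e^(-x)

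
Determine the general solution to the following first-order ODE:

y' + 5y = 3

Using integrating factor method:

General solution: y = 3/5 + Ce^(-5x)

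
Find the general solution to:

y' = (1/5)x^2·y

Separating variables and integrating:
ln|y| = x^3/15 + C

General solution: y = Ce^(x^3/15)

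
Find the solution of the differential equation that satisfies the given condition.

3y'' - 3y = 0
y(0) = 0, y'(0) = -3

General solution: y = C₁e^x + C₂e^(-x)
Applying ICs: C₁ = -3/2, C₂ = 3/2
Particular solution: y = -(3/2)e^x + (3/2)e^(-x)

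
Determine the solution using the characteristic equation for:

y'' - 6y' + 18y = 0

Characteristic equation: r² - 6r + 18 = 0
Roots: r = 3 ± 3i (complex conjugates)
General solution: y = e^(3x)(C₁cos(3x) + C₂sin(3x))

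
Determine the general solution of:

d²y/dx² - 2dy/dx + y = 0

Characteristic equation: r² - 2r + 1 = 0
Factored: (r - 1)² = 0
Repeated root: r = 1
General solution: y = (C₁ + C₂x)e^x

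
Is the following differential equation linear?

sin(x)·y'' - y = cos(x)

Yes. Linear (y and its derivatives appear to the first power only, no products of y terms)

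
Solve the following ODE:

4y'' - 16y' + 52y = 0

Characteristic equation: 4r² - 16r + 52 = 0
Divide by 4: r² - 4r + 13 = 0
Roots: r = 2 ± 3i (complex conjugates)
General solution: y = e^(2x)(C₁cos(3x) + C₂sin(3x))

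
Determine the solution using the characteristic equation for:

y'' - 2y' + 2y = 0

Characteristic equation: r² - 2r + 2 = 0
Roots: r = 1 ± i (complex conjugates)
General solution: y = e^x(C₁cos(x) + C₂sin(x))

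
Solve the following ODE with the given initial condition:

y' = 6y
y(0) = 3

General solution: y = Ce^(6x)
Applying IC y(0) = 3:
Particular solution: y = 3e^(6x)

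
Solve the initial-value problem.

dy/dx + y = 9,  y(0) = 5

General solution: y = 9 + Ce^(-x)
Applying y(0) = 5: C = 5 - 9 = -4
Particular solution: y = 9 - 4e^(-x)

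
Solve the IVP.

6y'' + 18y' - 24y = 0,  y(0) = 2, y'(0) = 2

General solution: y = C₁e^x + C₂e^(-4x)
Applying ICs: C₁ = 2, C₂ = 0
Particular solution: y = 2e^x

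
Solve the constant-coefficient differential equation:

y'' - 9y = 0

Characteristic equation: r² - 9 = 0
Roots: r = 3, -3 (distinct real)
General solution: y = C₁e^(3x) + C₂e^(-3x)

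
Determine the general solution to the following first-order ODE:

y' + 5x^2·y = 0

Using integrating factor method:

General solution: y = Ce^(-5x^3/3)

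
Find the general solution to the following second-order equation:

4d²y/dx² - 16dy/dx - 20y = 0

Characteristic equation: 4r² - 16r - 20 = 0
Divide by 4: r² - 4r - 5 = 0
Roots: r = 5, -1 (distinct real)
General solution: y = C₁e^(5x) + C₂e^(-x)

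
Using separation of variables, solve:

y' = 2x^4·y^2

Separating variables and integrating:
-1/y = 2x^5/5 + C

General solution: y^-1 = (-2/5)x^5 + C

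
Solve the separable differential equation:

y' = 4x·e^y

Separating variables and integrating:
-e^(-y) = 2x² + C

General solution: y = -ln(C - 2x²)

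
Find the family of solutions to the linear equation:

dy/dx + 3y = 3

Using integrating factor method:

General solution: y = 1 + Ce^(-3x)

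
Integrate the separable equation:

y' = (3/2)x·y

Separating variables and integrating:
ln|y| = 3x^2/4 + C

General solution: y = Ce^(3x^2/4)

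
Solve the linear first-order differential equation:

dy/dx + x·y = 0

Using integrating factor method:

General solution: y = Ce^(-x^2/2)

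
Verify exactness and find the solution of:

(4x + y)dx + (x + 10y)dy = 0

Verify exactness: ∂M/∂y = ∂N/∂x ✓
Find F(x,y) such that ∂F/∂x = M, ∂F/∂y = N
Solution: 2x² + xy + 5y² = C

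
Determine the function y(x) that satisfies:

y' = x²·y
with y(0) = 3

General solution: y = Ce^(x³/3)
Applying IC y(0) = 3:
Particular solution: y = 3e^(x³/3)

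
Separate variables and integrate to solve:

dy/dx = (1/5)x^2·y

Separating variables and integrating:
ln|y| = x^3/15 + C

General solution: y = Ce^(x^3/15)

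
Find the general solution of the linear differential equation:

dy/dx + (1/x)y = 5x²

Using integrating factor method:

General solution: y = (5/4)x^3 + C/x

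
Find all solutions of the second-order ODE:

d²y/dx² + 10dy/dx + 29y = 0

Characteristic equation: r² + 10r + 29 = 0
Roots: r = -5 ± 2i (complex conjugates)
General solution: y = e^(-5x)(C₁cos(2x) + C₂sin(2x))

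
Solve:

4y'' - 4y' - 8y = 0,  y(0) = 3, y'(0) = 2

General solution: y = C₁e^(2x) + C₂e^(-x)
Applying ICs: C₁ = 5/3, C₂ = 4/3
Particular solution: y = (5/3)e^(2x) + (4/3)e^(-x)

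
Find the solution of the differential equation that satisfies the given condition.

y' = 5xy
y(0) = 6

General solution: y = Ce^(5x²/2)
Applying IC y(0) = 6:
Particular solution: y = 6e^(5x²/2)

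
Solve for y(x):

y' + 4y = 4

Using integrating factor method:

General solution: y = 1 + Ce^(-4x)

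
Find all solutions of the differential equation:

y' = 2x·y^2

Separating variables and integrating:
-1/y = x^2 + C

General solution: y^-1 = -x^2 + C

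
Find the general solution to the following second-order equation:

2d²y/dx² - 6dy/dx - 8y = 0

Characteristic equation: 2r² - 6r - 8 = 0
Divide by 2: r² - 3r - 4 = 0
Roots: r = 4, -1 (distinct real)
General solution: y = C₁e^(4x) + C₂e^(-x)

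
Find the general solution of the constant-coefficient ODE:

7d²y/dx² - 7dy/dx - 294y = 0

Characteristic equation: 7r² - 7r - 294 = 0
Divide by 7: r² - r - 42 = 0
Roots: r = 7, -6 (distinct real)
General solution: y = C₁e^(7x) + C₂e^(-6x)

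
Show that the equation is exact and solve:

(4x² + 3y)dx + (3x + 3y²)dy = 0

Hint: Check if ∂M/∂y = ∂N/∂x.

Verify exactness: ∂M/∂y = ∂N/∂x ✓
Find F(x,y) such that ∂F/∂x = M, ∂F/∂y = N
Solution: 4x³/3 + 3xy + y³ = C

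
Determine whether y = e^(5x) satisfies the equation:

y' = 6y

Verification:
y = e^(5x)
y' = 5e^(5x)
But 6y = 6e^(5x)
y' ≠ 6y — the derivative does not match

No, it is not a solution.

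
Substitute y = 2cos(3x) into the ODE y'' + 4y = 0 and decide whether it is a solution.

Verification:
y'' = -18cos(3x)
y'' + 4y ≠ 0 (frequency mismatch: got 9 instead of 4)

No, it is not a solution.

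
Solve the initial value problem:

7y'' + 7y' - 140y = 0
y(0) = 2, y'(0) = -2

General solution: y = C₁e^(4x) + C₂e^(-5x)
Applying ICs: C₁ = 8/9, C₂ = 10/9
Particular solution: y = (8/9)e^(4x) + (10/9)e^(-5x)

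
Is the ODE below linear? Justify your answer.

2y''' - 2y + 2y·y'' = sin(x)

No. Nonlinear (y·y'' term)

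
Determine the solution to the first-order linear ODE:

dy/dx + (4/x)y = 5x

Using integrating factor method:

General solution: y = (5/6)x^2 + Cx^(-4)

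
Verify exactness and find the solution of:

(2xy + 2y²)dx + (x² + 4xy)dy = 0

Verify exactness: ∂M/∂y = ∂N/∂x ✓
Find F(x,y) such that ∂F/∂x = M, ∂F/∂y = N
Solution: x²y + 2xy² = C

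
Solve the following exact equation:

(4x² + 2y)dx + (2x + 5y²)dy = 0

Verify exactness: ∂M/∂y = ∂N/∂x ✓
Find F(x,y) such that ∂F/∂x = M, ∂F/∂y = N
Solution: 4x³/3 + 2xy + 5y³/3 = C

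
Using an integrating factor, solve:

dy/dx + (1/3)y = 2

Using integrating factor method:

General solution: y = 6 + Ce^(-x/3)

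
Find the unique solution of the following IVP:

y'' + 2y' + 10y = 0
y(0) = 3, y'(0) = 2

General solution: y = e^(-x)(C₁cos(3x) + C₂sin(3x))
Complex roots r = -1 ± 3i
Applying ICs: C₁ = 3, C₂ = 5/3
Particular solution: y = e^(-x)(3cos(3x) + (5/3)sin(3x))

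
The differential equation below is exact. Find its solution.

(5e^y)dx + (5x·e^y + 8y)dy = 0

Verify exactness: ∂M/∂y = ∂N/∂x ✓
Find F(x,y) such that ∂F/∂x = M, ∂F/∂y = N
Solution: 5x·e^y + 4y² = C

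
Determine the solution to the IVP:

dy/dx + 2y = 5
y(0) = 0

General solution: y = 5/2 + Ce^(-2x)
Applying y(0) = 0: C = 0 - 5/2 = -5/2
Particular solution: y = 5/2 - (5/2)e^(-2x)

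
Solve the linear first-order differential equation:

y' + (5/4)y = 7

Using integrating factor method:

General solution: y = 28/5 + Ce^(-5x/4)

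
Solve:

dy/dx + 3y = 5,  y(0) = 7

General solution: y = 5/3 + Ce^(-3x)
Applying y(0) = 7: C = 7 - 5/3 = 16/3
Particular solution: y = 5/3 + (16/3)e^(-3x)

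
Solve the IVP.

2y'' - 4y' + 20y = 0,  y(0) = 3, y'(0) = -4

General solution: y = e^x(C₁cos(3x) + C₂sin(3x))
Complex roots r = 1 ± 3i
Applying ICs: C₁ = 3, C₂ = -7/3
Particular solution: y = e^x(3cos(3x) - (7/3)sin(3x))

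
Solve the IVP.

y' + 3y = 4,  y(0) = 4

General solution: y = 4/3 + Ce^(-3x)
Applying y(0) = 4: C = 4 - 4/3 = 8/3
Particular solution: y = 4/3 + (8/3)e^(-3x)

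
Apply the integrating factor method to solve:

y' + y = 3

Using integrating factor method:

General solution: y = 3 + Ce^(-x)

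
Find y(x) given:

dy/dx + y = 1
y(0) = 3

General solution: y = 1 + Ce^(-x)
Applying y(0) = 3: C = 3 - 1 = 2
Particular solution: y = 1 + 2e^(-x)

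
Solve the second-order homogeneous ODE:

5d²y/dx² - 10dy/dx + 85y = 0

Characteristic equation: 5r² - 10r + 85 = 0
Divide by 5: r² - 2r + 17 = 0
Roots: r = 1 ± 4i (complex conjugates)
General solution: y = e^x(C₁cos(4x) + C₂sin(4x))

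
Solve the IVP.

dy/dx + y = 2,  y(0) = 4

General solution: y = 2 + Ce^(-x)
Applying y(0) = 4: C = 4 - 2 = 2
Particular solution: y = 2 + 2e^(-x)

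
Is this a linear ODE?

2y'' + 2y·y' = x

No. Nonlinear (product y·y')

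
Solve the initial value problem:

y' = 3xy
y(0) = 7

General solution: y = Ce^(3x²/2)
Applying IC y(0) = 7:
Particular solution: y = 7e^(3x²/2)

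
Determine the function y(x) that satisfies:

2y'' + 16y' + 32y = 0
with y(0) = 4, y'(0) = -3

General solution: y = (C₁ + C₂x)e^(-4x)
Repeated root r = -4
Applying ICs: C₁ = 4, C₂ = 13
Particular solution: y = (4 + 13x)e^(-4x)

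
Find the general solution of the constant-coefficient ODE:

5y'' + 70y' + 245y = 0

Characteristic equation: 5r² + 70r + 245 = 0
Divide by 5: r² + 14r + 49 = 0
Factored: (r + 7)² = 0
Repeated root: r = -7
General solution: y = (C₁ + C₂x)e^(-7x)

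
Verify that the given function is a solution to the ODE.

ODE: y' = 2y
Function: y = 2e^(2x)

Verification:
y = 2e^(2x)
y' = 4e^(2x)
2y = 4e^(2x)
y' = 2y ✓

Yes, it is a solution.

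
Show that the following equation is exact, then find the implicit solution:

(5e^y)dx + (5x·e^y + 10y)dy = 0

Verify exactness: ∂M/∂y = ∂N/∂x ✓
Find F(x,y) such that ∂F/∂x = M, ∂F/∂y = N
Solution: 5x·e^y + 5y² = C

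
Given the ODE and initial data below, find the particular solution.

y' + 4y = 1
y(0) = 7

General solution: y = 1/4 + Ce^(-4x)
Applying y(0) = 7: C = 7 - 1/4 = 27/4
Particular solution: y = 1/4 + (27/4)e^(-4x)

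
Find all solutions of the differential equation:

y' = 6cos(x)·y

Separating variables and integrating:
ln|y| = 6sin(x) + C

General solution: y = Ce^(6sin(x))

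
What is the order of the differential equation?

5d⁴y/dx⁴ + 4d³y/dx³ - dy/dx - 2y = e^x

The order is 4 (highest derivative is of order 4).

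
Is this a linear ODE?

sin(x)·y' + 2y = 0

Yes. Linear (y and its derivatives appear to the first power only, no products of y terms)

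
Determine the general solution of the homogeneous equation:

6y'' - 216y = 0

Characteristic equation: 6r² - 216 = 0
Divide by 6: r² - 36 = 0
Roots: r = 6, -6 (distinct real)
General solution: y = C₁e^(6x) + C₂e^(-6x)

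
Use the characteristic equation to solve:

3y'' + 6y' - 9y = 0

Characteristic equation: 3r² + 6r - 9 = 0
Divide by 3: r² + 2r - 3 = 0
Roots: r = 1, -3 (distinct real)
General solution: y = C₁e^x + C₂e^(-3x)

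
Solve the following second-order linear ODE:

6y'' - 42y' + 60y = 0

Characteristic equation: 6r² - 42r + 60 = 0
Divide by 6: r² - 7r + 10 = 0
Roots: r = 5, 2 (distinct real)
General solution: y = C₁e^(5x) + C₂e^(2x)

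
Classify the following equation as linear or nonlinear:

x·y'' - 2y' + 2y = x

Linear (y and its derivatives appear to the first power only, no products of y terms)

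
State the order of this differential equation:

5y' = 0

The order is 1 (highest derivative is of order 1).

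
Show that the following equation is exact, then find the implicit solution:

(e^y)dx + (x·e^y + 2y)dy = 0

Verify exactness: ∂M/∂y = ∂N/∂x ✓
Find F(x,y) such that ∂F/∂x = M, ∂F/∂y = N
Solution: x·e^y + y² = C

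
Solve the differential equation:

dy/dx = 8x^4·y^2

Separating variables and integrating:
-1/y = 8x^5/5 + C

General solution: y^-1 = (-8/5)x^5 + C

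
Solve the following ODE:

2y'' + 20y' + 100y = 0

Characteristic equation: 2r² + 20r + 100 = 0
Divide by 2: r² + 10r + 50 = 0
Roots: r = -5 ± 5i (complex conjugates)
General solution: y = e^(-5x)(C₁cos(5x) + C₂sin(5x))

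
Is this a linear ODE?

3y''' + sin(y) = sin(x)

No. Nonlinear (sin(y) is nonlinear in y)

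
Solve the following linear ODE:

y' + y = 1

Using integrating factor method:

General solution: y = 1 + Ce^(-x)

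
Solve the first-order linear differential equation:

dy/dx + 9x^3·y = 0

Using integrating factor method:

General solution: y = Ce^(-9x^4/4)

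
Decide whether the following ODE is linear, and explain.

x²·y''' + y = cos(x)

Linear (y and its derivatives appear to the first power only, no products of y terms)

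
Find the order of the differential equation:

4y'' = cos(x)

The order is 2 (highest derivative is of order 2).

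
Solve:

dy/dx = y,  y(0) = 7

General solution: y = Ce^x
Applying IC y(0) = 7:
Particular solution: y = 7e^x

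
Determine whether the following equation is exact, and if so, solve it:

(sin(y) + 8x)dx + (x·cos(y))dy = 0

Verify exactness: ∂M/∂y = ∂N/∂x ✓
Find F(x,y) such that ∂F/∂x = M, ∂F/∂y = N
Solution: x·sin(y) + 4x² = C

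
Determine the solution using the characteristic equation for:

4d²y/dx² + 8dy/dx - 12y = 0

Characteristic equation: 4r² + 8r - 12 = 0
Divide by 4: r² + 2r - 3 = 0
Roots: r = 1, -3 (distinct real)
General solution: y = C₁e^x + C₂e^(-3x)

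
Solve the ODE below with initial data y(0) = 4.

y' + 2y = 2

General solution: y = 1 + Ce^(-2x)
Applying y(0) = 4: C = 4 - 1 = 3
Particular solution: y = 1 + 3e^(-2x)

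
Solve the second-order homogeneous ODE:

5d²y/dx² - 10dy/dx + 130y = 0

Characteristic equation: 5r² - 10r + 130 = 0
Divide by 5: r² - 2r + 26 = 0
Roots: r = 1 ± 5i (complex conjugates)
General solution: y = e^x(C₁cos(5x) + C₂sin(5x))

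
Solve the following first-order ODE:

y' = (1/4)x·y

Separating variables and integrating:
ln|y| = x^2/8 + C

General solution: y = Ce^(x^2/8)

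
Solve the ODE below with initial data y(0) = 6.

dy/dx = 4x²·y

General solution: y = Ce^(4x³/3)
Applying IC y(0) = 6:
Particular solution: y = 6e^(4x³/3)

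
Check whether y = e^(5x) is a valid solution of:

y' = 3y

Verification:
y = e^(5x)
y' = 5e^(5x)
But 3y = 3e^(5x)
y' ≠ 3y — the derivative does not match

No, it is not a solution.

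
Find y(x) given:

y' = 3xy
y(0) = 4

General solution: y = Ce^(3x²/2)
Applying IC y(0) = 4:
Particular solution: y = 4e^(3x²/2)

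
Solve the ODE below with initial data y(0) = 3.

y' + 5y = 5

General solution: y = 1 + Ce^(-5x)
Applying y(0) = 3: C = 3 - 1 = 2
Particular solution: y = 1 + 2e^(-5x)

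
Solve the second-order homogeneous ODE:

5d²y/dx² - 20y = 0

Characteristic equation: 5r² - 20 = 0
Divide by 5: r² - 4 = 0
Roots: r = 2, -2 (distinct real)
General solution: y = C₁e^(2x) + C₂e^(-2x)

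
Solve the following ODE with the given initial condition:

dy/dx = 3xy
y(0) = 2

General solution: y = Ce^(3x²/2)
Applying IC y(0) = 2:
Particular solution: y = 2e^(3x²/2)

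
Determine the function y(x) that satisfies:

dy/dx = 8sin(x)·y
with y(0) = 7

General solution: y = Ce^(-8cos(x))
Applying IC y(0) = 7:
Particular solution: y = 7e^(8(1-cos(x)))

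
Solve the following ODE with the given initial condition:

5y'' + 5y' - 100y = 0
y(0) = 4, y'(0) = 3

General solution: y = C₁e^(4x) + C₂e^(-5x)
Applying ICs: C₁ = 23/9, C₂ = 13/9
Particular solution: y = (23/9)e^(4x) + (13/9)e^(-5x)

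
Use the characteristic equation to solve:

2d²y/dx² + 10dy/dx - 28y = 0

Characteristic equation: 2r² + 10r - 28 = 0
Divide by 2: r² + 5r - 14 = 0
Roots: r = 2, -7 (distinct real)
General solution: y = C₁e^(2x) + C₂e^(-7x)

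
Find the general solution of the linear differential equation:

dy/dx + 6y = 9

Using integrating factor method:

General solution: y = 3/2 + Ce^(-6x)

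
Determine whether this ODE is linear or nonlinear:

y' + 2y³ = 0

Nonlinear (y³ term)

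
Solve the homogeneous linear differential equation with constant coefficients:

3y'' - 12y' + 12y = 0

Characteristic equation: 3r² - 12r + 12 = 0
Divide by 3: r² - 4r + 4 = 0
Factored: (r - 2)² = 0
Repeated root: r = 2
General solution: y = (C₁ + C₂x)e^(2x)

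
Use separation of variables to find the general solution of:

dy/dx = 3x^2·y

Separating variables and integrating:
ln|y| = x^3 + C

General solution: y = Ce^(x^3)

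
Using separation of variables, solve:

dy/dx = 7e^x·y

Separating variables and integrating:
ln|y| = 7e^x + C

General solution: y = Ce^(7e^x)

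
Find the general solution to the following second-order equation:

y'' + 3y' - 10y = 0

Characteristic equation: r² + 3r - 10 = 0
Roots: r = 2, -5 (distinct real)
General solution: y = C₁e^(2x) + C₂e^(-5x)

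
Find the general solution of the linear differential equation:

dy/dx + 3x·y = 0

Using integrating factor method:

General solution: y = Ce^(-3x^2/2)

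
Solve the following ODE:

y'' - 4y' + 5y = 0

Characteristic equation: r² - 4r + 5 = 0
Roots: r = 2 ± i (complex conjugates)
General solution: y = e^(2x)(C₁cos(x) + C₂sin(x))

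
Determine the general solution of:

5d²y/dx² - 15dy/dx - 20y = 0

Characteristic equation: 5r² - 15r - 20 = 0
Divide by 5: r² - 3r - 4 = 0
Roots: r = 4, -1 (distinct real)
General solution: y = C₁e^(4x) + C₂e^(-x)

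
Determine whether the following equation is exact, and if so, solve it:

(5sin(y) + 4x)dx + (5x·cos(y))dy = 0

Verify exactness: ∂M/∂y = ∂N/∂x ✓
Find F(x,y) such that ∂F/∂x = M, ∂F/∂y = N
Solution: 5x·sin(y) + 2x² = C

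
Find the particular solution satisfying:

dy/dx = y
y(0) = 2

General solution: y = Ce^x
Applying IC y(0) = 2:
Particular solution: y = 2e^x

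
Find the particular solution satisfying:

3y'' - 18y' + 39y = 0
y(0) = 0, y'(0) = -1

General solution: y = e^(3x)(C₁cos(2x) + C₂sin(2x))
Complex roots r = 3 ± 2i
Applying ICs: C₁ = 0, C₂ = -1/2
Particular solution: y = e^(3x)(-(1/2)sin(2x))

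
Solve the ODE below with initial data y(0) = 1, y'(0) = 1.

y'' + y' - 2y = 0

General solution: y = C₁e^x + C₂e^(-2x)
Applying ICs: C₁ = 1, C₂ = 0
Particular solution: y = e^x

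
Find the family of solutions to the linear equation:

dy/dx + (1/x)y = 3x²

Using integrating factor method:

General solution: y = (3/4)x^3 + C/x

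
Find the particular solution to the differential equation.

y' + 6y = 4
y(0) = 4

General solution: y = 2/3 + Ce^(-6x)
Applying y(0) = 4: C = 4 - 2/3 = 10/3
Particular solution: y = 2/3 + (10/3)e^(-6x)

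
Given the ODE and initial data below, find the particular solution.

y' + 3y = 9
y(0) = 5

General solution: y = 3 + Ce^(-3x)
Applying y(0) = 5: C = 5 - 3 = 2
Particular solution: y = 3 + 2e^(-3x)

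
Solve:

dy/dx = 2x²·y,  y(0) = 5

General solution: y = Ce^(2x³/3)
Applying IC y(0) = 5:
Particular solution: y = 5e^(2x³/3)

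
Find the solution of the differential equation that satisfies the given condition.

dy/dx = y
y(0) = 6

General solution: y = Ce^x
Applying IC y(0) = 6:
Particular solution: y = 6e^x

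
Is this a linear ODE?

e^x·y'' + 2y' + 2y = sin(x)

Yes. Linear (y and its derivatives appear to the first power only, no products of y terms)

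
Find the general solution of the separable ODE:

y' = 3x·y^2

Separating variables and integrating:
-1/y = 3x^2/2 + C

General solution: y^-1 = (-3/2)x^2 + C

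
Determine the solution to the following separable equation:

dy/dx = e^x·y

Separating variables and integrating:
ln|y| = e^x + C

General solution: y = Ce^(e^x)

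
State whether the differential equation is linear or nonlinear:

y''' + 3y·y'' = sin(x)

Nonlinear (y·y'' term)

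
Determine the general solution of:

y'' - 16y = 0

Characteristic equation: r² - 16 = 0
Roots: r = 4, -4 (distinct real)
General solution: y = C₁e^(4x) + C₂e^(-4x)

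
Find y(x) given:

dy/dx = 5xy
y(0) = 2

General solution: y = Ce^(5x²/2)
Applying IC y(0) = 2:
Particular solution: y = 2e^(5x²/2)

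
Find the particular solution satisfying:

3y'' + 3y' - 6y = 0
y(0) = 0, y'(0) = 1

General solution: y = C₁e^x + C₂e^(-2x)
Applying ICs: C₁ = 1/3, C₂ = -1/3
Particular solution: y = (1/3)e^x - (1/3)e^(-2x)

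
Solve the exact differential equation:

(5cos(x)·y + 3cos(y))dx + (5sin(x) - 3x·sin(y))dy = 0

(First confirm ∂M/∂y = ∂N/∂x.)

Verify exactness: ∂M/∂y = ∂N/∂x ✓
Find F(x,y) such that ∂F/∂x = M, ∂F/∂y = N
Solution: 5sin(x)·y + 3x·cos(y) = C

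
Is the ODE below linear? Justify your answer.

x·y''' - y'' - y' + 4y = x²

Yes. Linear (y and its derivatives appear to the first power only, no products of y terms)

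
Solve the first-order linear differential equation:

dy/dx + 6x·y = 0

Using integrating factor method:

General solution: y = Ce^(-3x^2)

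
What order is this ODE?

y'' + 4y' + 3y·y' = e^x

The order is 2 (highest derivative is of order 2).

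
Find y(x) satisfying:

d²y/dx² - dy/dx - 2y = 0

Characteristic equation: r² - r - 2 = 0
Roots: r = 2, -1 (distinct real)
General solution: y = C₁e^(2x) + C₂e^(-x)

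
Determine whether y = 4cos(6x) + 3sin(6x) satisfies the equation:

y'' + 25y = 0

Verification:
y'' = -144cos(6x) - 108sin(6x)
y'' + 25y ≠ 0 (frequency mismatch: got 36 instead of 25)

No, it is not a solution.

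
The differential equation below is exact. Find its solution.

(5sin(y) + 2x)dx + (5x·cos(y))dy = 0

Verify exactness: ∂M/∂y = ∂N/∂x ✓
Find F(x,y) such that ∂F/∂x = M, ∂F/∂y = N
Solution: 5x·sin(y) + x² = C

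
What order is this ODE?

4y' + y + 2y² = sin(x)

The order is 1 (highest derivative is of order 1).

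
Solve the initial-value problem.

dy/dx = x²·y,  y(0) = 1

General solution: y = Ce^(x³/3)
Applying IC y(0) = 1:
Particular solution: y = e^(x³/3)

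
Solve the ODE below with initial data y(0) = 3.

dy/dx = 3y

General solution: y = Ce^(3x)
Applying IC y(0) = 3:
Particular solution: y = 3e^(3x)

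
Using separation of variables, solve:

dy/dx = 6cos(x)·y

Separating variables and integrating:
ln|y| = 6sin(x) + C

General solution: y = Ce^(6sin(x))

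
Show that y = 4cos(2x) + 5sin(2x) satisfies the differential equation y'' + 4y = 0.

Verification:
y'' = -16cos(2x) - 20sin(2x)
y'' + 4y = 0 ✓

Yes, it is a solution.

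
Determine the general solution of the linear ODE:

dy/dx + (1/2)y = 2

Using integrating factor method:

General solution: y = 4 + Ce^(-x/2)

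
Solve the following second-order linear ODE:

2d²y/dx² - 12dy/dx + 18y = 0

Characteristic equation: 2r² - 12r + 18 = 0
Divide by 2: r² - 6r + 9 = 0
Factored: (r - 3)² = 0
Repeated root: r = 3
General solution: y = (C₁ + C₂x)e^(3x)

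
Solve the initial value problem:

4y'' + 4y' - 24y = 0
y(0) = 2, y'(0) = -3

General solution: y = C₁e^(2x) + C₂e^(-3x)
Applying ICs: C₁ = 3/5, C₂ = 7/5
Particular solution: y = (3/5)e^(2x) + (7/5)e^(-3x)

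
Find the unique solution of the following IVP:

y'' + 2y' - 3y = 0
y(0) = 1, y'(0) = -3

General solution: y = C₁e^x + C₂e^(-3x)
Applying ICs: C₁ = 0, C₂ = 1
Particular solution: y = e^(-3x)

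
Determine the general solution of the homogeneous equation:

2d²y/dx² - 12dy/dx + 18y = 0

Characteristic equation: 2r² - 12r + 18 = 0
Divide by 2: r² - 6r + 9 = 0
Factored: (r - 3)² = 0
Repeated root: r = 3
General solution: y = (C₁ + C₂x)e^(3x)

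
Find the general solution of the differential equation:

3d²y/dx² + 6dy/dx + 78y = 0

Characteristic equation: 3r² + 6r + 78 = 0
Divide by 3: r² + 2r + 26 = 0
Roots: r = -1 ± 5i (complex conjugates)
General solution: y = e^(-x)(C₁cos(5x) + C₂sin(5x))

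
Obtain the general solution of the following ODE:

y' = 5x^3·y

Separating variables and integrating:
ln|y| = 5x^4/4 + C

General solution: y = Ce^(5x^4/4)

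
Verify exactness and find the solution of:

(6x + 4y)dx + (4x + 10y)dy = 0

Verify exactness: ∂M/∂y = ∂N/∂x ✓
Find F(x,y) such that ∂F/∂x = M, ∂F/∂y = N
Solution: 3x² + 4xy + 5y² = C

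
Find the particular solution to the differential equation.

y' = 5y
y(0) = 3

General solution: y = Ce^(5x)
Applying IC y(0) = 3:
Particular solution: y = 3e^(5x)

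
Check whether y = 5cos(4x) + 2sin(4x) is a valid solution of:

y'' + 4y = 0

Verification:
y'' = -80cos(4x) - 32sin(4x)
y'' + 4y ≠ 0 (frequency mismatch: got 16 instead of 4)

No, it is not a solution.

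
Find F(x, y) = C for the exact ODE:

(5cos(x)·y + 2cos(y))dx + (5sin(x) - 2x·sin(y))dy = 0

Verify exactness: ∂M/∂y = ∂N/∂x ✓
Find F(x,y) such that ∂F/∂x = M, ∂F/∂y = N
Solution: 5sin(x)·y + 2x·cos(y) = C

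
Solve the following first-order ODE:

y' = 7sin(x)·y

Separating variables and integrating:
ln|y| = -7cos(x) + C

General solution: y = Ce^(-7cos(x))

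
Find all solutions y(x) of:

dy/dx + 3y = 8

Using integrating factor method:

General solution: y = 8/3 + Ce^(-3x)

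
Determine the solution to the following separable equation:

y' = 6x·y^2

Separating variables and integrating:
-1/y = 3x^2 + C

General solution: y^-1 = -3x^2 + C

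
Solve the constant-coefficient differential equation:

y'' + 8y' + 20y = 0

Characteristic equation: r² + 8r + 20 = 0
Roots: r = -4 ± 2i (complex conjugates)
General solution: y = e^(-4x)(C₁cos(2x) + C₂sin(2x))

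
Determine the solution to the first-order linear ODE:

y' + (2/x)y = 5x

Using integrating factor method:

General solution: y = (5/4)x^2 + Cx^(-2)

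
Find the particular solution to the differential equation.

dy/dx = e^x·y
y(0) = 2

General solution: y = Ce^(e^x)
Applying IC y(0) = 2:
Particular solution: y = 2e^(e^x - 1)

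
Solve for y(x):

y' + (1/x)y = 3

Using integrating factor method:

General solution: y = (3/2)x + C/x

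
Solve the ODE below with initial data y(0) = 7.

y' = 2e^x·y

General solution: y = Ce^(2e^x)
Applying IC y(0) = 7:
Particular solution: y = 7e^(2(e^x - 1))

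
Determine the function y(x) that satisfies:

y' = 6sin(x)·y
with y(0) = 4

General solution: y = Ce^(-6cos(x))
Applying IC y(0) = 4:
Particular solution: y = 4e^(6(1-cos(x)))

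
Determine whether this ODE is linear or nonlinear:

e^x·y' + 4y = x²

Linear (y and its derivatives appear to the first power only, no products of y terms)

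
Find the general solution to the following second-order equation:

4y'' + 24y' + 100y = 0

Characteristic equation: 4r² + 24r + 100 = 0
Divide by 4: r² + 6r + 25 = 0
Roots: r = -3 ± 4i (complex conjugates)
General solution: y = e^(-3x)(C₁cos(4x) + C₂sin(4x))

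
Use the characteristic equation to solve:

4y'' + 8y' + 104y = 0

Characteristic equation: 4r² + 8r + 104 = 0
Divide by 4: r² + 2r + 26 = 0
Roots: r = -1 ± 5i (complex conjugates)
General solution: y = e^(-x)(C₁cos(5x) + C₂sin(5x))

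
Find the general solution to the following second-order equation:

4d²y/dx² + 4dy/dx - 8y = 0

Characteristic equation: 4r² + 4r - 8 = 0
Divide by 4: r² + r - 2 = 0
Roots: r = 1, -2 (distinct real)
General solution: y = C₁e^x + C₂e^(-2x)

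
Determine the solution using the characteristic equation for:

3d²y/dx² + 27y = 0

Characteristic equation: 3r² + 27 = 0
Divide by 3: r² + 9 = 0
Roots: r = ±3i (complex conjugates)
General solution: y = C₁cos(3x) + C₂sin(3x)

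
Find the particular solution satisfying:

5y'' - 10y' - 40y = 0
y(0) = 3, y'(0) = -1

General solution: y = C₁e^(4x) + C₂e^(-2x)
Applying ICs: C₁ = 5/6, C₂ = 13/6
Particular solution: y = (5/6)e^(4x) + (13/6)e^(-2x)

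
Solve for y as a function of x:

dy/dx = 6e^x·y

Separating variables and integrating:
ln|y| = 6e^x + C

General solution: y = Ce^(6e^x)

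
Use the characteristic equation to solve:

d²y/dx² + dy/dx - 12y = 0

Characteristic equation: r² + r - 12 = 0
Roots: r = 3, -4 (distinct real)
General solution: y = C₁e^(3x) + C₂e^(-4x)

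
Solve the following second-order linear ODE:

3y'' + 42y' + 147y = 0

Characteristic equation: 3r² + 42r + 147 = 0
Divide by 3: r² + 14r + 49 = 0
Factored: (r + 7)² = 0
Repeated root: r = -7
General solution: y = (C₁ + C₂x)e^(-7x)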